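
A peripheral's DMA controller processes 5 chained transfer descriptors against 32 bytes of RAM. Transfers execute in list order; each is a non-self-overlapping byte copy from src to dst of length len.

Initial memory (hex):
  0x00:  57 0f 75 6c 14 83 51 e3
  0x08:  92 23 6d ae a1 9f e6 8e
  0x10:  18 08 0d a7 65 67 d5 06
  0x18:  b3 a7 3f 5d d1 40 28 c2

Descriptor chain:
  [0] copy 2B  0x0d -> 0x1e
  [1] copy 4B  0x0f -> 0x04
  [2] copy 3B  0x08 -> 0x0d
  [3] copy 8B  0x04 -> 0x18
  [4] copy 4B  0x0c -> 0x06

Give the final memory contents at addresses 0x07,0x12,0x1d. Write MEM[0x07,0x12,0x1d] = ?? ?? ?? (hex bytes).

#0 dst[0x1e+2] := {0x9f,0xe6}
#1 dst[0x04+4] := {0x8e,0x18,0x08,0x0d}
#2 dst[0x0d+3] := {0x92,0x23,0x6d}
#3 dst[0x18+8] := {0x8e,0x18,0x08,0x0d,0x92,0x23,0x6d,0xae}
#4 dst[0x06+4] := {0xa1,0x92,0x23,0x6d}
query mem[0x07]=0x92, mem[0x12]=0x0d, mem[0x1d]=0x23

MEM[0x07,0x12,0x1d] = 92 0d 23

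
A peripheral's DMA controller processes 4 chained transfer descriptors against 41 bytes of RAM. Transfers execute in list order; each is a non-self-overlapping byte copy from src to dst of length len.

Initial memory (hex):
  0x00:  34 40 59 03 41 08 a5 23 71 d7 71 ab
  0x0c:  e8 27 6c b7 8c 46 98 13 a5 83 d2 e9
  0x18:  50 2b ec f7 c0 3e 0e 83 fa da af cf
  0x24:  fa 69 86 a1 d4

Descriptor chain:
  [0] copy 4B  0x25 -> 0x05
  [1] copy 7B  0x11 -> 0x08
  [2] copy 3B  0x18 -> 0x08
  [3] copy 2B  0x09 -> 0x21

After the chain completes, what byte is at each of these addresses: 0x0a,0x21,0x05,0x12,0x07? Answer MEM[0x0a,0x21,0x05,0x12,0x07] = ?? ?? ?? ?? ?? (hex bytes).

  after D0: wrote 4B at 0x05 = 6986a1d4
  after D1: wrote 7B at 0x08 = 469813a583d2e9
  after D2: wrote 3B at 0x08 = 502bec
  after D3: wrote 2B at 0x21 = 2bec
query mem[0x0a]=0xec, mem[0x21]=0x2b, mem[0x05]=0x69, mem[0x12]=0x98, mem[0x07]=0xa1

MEM[0x0a,0x21,0x05,0x12,0x07] = ec 2b 69 98 a1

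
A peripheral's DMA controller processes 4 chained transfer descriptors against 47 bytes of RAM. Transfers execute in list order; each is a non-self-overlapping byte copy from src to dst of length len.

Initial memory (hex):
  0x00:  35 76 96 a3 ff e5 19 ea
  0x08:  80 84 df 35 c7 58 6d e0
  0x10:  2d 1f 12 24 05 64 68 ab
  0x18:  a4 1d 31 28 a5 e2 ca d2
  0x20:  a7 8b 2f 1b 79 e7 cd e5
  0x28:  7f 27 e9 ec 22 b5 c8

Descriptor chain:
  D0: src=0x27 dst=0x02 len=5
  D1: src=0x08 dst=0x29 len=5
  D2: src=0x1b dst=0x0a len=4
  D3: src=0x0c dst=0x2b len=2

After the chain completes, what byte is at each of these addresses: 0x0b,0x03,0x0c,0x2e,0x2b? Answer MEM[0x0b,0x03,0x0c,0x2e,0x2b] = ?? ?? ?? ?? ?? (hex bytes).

MEM[0x0b,0x03,0x0c,0x2e,0x2b] = a5 7f e2 c8 e2

#0 dst[0x02+5] := {0xe5,0x7f,0x27,0xe9,0xec}
#1 dst[0x29+5] := {0x80,0x84,0xdf,0x35,0xc7}
#2 dst[0x0a+4] := {0x28,0xa5,0xe2,0xca}
#3 dst[0x2b+2] := {0xe2,0xca}
query mem[0x0b]=0xa5, mem[0x03]=0x7f, mem[0x0c]=0xe2, mem[0x2e]=0xc8, mem[0x2b]=0xe2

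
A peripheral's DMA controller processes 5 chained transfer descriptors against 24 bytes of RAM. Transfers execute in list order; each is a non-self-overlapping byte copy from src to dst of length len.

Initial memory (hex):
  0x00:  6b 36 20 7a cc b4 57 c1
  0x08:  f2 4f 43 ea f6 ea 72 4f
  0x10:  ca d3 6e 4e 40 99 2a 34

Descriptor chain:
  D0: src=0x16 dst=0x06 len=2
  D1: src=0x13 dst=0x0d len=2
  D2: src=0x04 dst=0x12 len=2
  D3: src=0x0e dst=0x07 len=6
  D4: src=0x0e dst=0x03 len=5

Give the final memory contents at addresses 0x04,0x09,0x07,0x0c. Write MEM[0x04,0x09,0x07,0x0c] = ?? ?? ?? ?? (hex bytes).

MEM[0x04,0x09,0x07,0x0c] = 4f ca cc b4

[0] 0x16->0x06 len=2 : 2a 34
[1] 0x13->0x0d len=2 : 4e 40
[2] 0x04->0x12 len=2 : cc b4
[3] 0x0e->0x07 len=6 : 40 4f ca d3 cc b4
[4] 0x0e->0x03 len=5 : 40 4f ca d3 cc
query mem[0x04]=0x4f, mem[0x09]=0xca, mem[0x07]=0xcc, mem[0x0c]=0xb4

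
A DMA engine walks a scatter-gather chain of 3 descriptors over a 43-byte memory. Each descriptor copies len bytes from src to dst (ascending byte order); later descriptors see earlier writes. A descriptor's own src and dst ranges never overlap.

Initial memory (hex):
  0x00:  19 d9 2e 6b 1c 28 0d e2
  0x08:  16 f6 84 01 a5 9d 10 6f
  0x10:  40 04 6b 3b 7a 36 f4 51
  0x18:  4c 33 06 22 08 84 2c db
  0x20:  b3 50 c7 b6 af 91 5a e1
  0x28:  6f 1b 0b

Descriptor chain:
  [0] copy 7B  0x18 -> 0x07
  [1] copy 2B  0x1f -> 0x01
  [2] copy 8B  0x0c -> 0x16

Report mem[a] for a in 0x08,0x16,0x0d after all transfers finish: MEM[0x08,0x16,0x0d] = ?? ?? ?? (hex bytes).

MEM[0x08,0x16,0x0d] = 33 84 2c

#0 dst[0x07+7] := {0x4c,0x33,0x06,0x22,0x08,0x84,0x2c}
#1 dst[0x01+2] := {0xdb,0xb3}
#2 dst[0x16+8] := {0x84,0x2c,0x10,0x6f,0x40,0x04,0x6b,0x3b}
query mem[0x08]=0x33, mem[0x16]=0x84, mem[0x0d]=0x2c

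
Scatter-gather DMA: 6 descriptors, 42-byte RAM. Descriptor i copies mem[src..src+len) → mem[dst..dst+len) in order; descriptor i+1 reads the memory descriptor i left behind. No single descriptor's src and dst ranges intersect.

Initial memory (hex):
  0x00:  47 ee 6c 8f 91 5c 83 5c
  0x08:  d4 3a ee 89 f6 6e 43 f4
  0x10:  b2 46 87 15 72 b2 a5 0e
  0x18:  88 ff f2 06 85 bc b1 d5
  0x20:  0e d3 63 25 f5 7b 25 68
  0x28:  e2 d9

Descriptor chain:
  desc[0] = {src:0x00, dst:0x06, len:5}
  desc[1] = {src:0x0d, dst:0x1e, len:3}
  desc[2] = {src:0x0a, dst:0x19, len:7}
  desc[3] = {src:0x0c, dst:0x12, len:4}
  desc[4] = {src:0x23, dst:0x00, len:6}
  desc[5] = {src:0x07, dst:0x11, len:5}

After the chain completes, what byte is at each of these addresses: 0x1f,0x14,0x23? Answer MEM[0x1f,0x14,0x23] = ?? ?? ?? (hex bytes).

MEM[0x1f,0x14,0x23] = b2 91 25

[0] 0x00->0x06 len=5 : 47 ee 6c 8f 91
[1] 0x0d->0x1e len=3 : 6e 43 f4
[2] 0x0a->0x19 len=7 : 91 89 f6 6e 43 f4 b2
[3] 0x0c->0x12 len=4 : f6 6e 43 f4
[4] 0x23->0x00 len=6 : 25 f5 7b 25 68 e2
[5] 0x07->0x11 len=5 : ee 6c 8f 91 89
query mem[0x1f]=0xb2, mem[0x14]=0x91, mem[0x23]=0x25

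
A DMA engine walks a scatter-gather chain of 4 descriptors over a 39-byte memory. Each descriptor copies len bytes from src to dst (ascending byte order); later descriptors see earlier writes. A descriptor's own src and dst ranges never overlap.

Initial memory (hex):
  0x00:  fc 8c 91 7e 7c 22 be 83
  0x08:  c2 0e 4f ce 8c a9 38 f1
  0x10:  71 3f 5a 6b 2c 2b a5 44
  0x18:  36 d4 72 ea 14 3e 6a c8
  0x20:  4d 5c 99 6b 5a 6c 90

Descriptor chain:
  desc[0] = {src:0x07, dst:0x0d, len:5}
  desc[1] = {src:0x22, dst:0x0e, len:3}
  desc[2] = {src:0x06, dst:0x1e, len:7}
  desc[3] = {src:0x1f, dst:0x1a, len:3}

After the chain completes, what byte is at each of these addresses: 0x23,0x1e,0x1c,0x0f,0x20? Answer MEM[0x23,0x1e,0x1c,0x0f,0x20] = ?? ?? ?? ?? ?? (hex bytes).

#0 dst[0x0d+5] := {0x83,0xc2,0x0e,0x4f,0xce}
#1 dst[0x0e+3] := {0x99,0x6b,0x5a}
#2 dst[0x1e+7] := {0xbe,0x83,0xc2,0x0e,0x4f,0xce,0x8c}
#3 dst[0x1a+3] := {0x83,0xc2,0x0e}
query mem[0x23]=0xce, mem[0x1e]=0xbe, mem[0x1c]=0x0e, mem[0x0f]=0x6b, mem[0x20]=0xc2

MEM[0x23,0x1e,0x1c,0x0f,0x20] = ce be 0e 6b c2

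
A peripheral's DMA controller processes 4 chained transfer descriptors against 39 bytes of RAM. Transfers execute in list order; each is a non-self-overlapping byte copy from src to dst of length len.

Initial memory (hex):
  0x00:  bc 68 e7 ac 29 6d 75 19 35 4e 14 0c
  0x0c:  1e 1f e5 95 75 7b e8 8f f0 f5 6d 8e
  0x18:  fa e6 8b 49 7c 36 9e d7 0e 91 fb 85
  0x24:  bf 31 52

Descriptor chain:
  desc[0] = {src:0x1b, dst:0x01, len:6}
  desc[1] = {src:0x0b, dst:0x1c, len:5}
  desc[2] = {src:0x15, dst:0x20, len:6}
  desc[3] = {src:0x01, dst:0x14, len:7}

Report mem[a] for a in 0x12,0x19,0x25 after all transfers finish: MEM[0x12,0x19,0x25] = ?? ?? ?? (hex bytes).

MEM[0x12,0x19,0x25] = e8 0e 8b

[0] 0x1b->0x01 len=6 : 49 7c 36 9e d7 0e
[1] 0x0b->0x1c len=5 : 0c 1e 1f e5 95
[2] 0x15->0x20 len=6 : f5 6d 8e fa e6 8b
[3] 0x01->0x14 len=7 : 49 7c 36 9e d7 0e 19
query mem[0x12]=0xe8, mem[0x19]=0x0e, mem[0x25]=0x8b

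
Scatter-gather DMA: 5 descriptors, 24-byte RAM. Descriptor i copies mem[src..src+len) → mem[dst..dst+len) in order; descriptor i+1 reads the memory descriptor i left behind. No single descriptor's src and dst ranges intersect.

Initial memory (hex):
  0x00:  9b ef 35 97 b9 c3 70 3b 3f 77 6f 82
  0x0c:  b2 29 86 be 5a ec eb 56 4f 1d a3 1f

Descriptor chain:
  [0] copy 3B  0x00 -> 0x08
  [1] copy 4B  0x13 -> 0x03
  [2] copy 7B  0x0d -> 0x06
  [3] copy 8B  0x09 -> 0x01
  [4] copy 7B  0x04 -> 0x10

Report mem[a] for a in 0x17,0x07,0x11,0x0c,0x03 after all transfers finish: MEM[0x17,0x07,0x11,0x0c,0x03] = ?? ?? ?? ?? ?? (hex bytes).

MEM[0x17,0x07,0x11,0x0c,0x03] = 1f be 29 56 eb

D0: mem[0x08..0x0a] <- [9b ef 35]
D1: mem[0x03..0x06] <- [56 4f 1d a3]
D2: mem[0x06..0x0c] <- [29 86 be 5a ec eb 56]
D3: mem[0x01..0x08] <- [5a ec eb 56 29 86 be 5a]
D4: mem[0x10..0x16] <- [56 29 86 be 5a 5a ec]
query mem[0x17]=0x1f, mem[0x07]=0xbe, mem[0x11]=0x29, mem[0x0c]=0x56, mem[0x03]=0xeb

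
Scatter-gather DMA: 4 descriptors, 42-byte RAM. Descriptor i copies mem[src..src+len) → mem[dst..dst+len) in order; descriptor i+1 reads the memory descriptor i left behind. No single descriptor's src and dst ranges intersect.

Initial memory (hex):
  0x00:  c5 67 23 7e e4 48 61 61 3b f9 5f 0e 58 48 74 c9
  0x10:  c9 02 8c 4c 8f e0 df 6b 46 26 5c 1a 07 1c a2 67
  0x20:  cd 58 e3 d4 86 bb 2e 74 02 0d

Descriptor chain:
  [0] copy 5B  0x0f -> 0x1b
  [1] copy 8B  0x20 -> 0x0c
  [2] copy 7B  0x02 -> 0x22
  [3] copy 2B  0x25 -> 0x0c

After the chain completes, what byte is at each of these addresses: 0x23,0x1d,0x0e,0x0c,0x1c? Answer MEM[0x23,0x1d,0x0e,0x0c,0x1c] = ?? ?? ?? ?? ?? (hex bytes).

  after D0: wrote 5B at 0x1b = c9c9028c4c
  after D1: wrote 8B at 0x0c = cd58e3d486bb2e74
  after D2: wrote 7B at 0x22 = 237ee44861613b
  after D3: wrote 2B at 0x0c = 4861
query mem[0x23]=0x7e, mem[0x1d]=0x02, mem[0x0e]=0xe3, mem[0x0c]=0x48, mem[0x1c]=0xc9

MEM[0x23,0x1d,0x0e,0x0c,0x1c] = 7e 02 e3 48 c9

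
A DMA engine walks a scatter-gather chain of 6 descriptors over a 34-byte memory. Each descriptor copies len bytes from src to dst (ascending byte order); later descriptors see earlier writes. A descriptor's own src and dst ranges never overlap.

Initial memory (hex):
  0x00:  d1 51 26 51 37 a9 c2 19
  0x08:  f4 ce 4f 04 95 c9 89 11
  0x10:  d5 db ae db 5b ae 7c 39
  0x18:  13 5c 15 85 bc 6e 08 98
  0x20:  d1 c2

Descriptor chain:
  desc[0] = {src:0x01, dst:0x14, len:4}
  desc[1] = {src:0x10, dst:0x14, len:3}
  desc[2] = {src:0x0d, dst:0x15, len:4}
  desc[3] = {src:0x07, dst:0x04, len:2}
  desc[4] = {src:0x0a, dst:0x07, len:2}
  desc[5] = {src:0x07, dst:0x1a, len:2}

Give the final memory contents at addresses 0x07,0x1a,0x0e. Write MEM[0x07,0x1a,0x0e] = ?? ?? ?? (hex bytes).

MEM[0x07,0x1a,0x0e] = 4f 4f 89

D0: mem[0x14..0x17] <- [51 26 51 37]
D1: mem[0x14..0x16] <- [d5 db ae]
D2: mem[0x15..0x18] <- [c9 89 11 d5]
D3: mem[0x04..0x05] <- [19 f4]
D4: mem[0x07..0x08] <- [4f 04]
D5: mem[0x1a..0x1b] <- [4f 04]
query mem[0x07]=0x4f, mem[0x1a]=0x4f, mem[0x0e]=0x89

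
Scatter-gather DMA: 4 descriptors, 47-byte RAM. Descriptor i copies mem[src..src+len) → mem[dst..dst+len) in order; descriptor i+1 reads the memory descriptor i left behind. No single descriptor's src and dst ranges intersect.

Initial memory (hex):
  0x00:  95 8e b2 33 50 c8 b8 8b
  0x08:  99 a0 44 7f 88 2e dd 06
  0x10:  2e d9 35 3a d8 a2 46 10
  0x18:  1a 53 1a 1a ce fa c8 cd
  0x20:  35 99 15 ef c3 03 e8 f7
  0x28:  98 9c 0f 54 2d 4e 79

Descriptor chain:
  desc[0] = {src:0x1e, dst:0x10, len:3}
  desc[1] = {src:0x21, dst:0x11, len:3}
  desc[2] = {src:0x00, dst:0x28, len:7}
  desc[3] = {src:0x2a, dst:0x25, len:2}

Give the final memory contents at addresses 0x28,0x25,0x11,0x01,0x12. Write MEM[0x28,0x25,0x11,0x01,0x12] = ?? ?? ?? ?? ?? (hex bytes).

[0] 0x1e->0x10 len=3 : c8 cd 35
[1] 0x21->0x11 len=3 : 99 15 ef
[2] 0x00->0x28 len=7 : 95 8e b2 33 50 c8 b8
[3] 0x2a->0x25 len=2 : b2 33
query mem[0x28]=0x95, mem[0x25]=0xb2, mem[0x11]=0x99, mem[0x01]=0x8e, mem[0x12]=0x15

MEM[0x28,0x25,0x11,0x01,0x12] = 95 b2 99 8e 15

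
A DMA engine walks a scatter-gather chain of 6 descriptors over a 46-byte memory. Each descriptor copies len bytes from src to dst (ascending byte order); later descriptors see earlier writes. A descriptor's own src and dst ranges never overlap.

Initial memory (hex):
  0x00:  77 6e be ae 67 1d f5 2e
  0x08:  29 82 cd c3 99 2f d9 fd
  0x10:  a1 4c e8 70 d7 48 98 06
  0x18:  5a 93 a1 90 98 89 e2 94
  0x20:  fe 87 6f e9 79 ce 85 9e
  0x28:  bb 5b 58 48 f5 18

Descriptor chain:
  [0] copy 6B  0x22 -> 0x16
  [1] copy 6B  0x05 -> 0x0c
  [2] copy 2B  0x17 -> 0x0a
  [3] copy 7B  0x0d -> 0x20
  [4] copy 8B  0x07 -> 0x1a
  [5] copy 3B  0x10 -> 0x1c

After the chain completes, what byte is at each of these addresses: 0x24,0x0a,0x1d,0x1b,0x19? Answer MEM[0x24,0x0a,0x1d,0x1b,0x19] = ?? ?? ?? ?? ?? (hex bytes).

MEM[0x24,0x0a,0x1d,0x1b,0x19] = cd e9 cd 29 ce

#0 dst[0x16+6] := {0x6f,0xe9,0x79,0xce,0x85,0x9e}
#1 dst[0x0c+6] := {0x1d,0xf5,0x2e,0x29,0x82,0xcd}
#2 dst[0x0a+2] := {0xe9,0x79}
#3 dst[0x20+7] := {0xf5,0x2e,0x29,0x82,0xcd,0xe8,0x70}
#4 dst[0x1a+8] := {0x2e,0x29,0x82,0xe9,0x79,0x1d,0xf5,0x2e}
#5 dst[0x1c+3] := {0x82,0xcd,0xe8}
query mem[0x24]=0xcd, mem[0x0a]=0xe9, mem[0x1d]=0xcd, mem[0x1b]=0x29, mem[0x19]=0xce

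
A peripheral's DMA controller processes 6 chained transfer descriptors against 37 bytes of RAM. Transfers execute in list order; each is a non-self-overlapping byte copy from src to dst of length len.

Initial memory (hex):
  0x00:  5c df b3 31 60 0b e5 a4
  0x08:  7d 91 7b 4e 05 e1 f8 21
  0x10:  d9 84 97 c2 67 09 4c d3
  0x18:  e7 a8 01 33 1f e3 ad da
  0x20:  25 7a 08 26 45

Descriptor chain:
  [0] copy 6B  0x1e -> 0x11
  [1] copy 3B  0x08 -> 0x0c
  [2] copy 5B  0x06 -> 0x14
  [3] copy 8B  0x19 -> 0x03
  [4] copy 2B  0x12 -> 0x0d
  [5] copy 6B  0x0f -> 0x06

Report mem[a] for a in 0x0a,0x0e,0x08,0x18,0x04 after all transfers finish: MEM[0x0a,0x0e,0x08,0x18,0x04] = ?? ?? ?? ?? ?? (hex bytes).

  after D0: wrote 6B at 0x11 = adda257a0826
  after D1: wrote 3B at 0x0c = 7d917b
  after D2: wrote 5B at 0x14 = e5a47d917b
  after D3: wrote 8B at 0x03 = a801331fe3adda25
  after D4: wrote 2B at 0x0d = da25
  after D5: wrote 6B at 0x06 = 21d9adda25e5
query mem[0x0a]=0x25, mem[0x0e]=0x25, mem[0x08]=0xad, mem[0x18]=0x7b, mem[0x04]=0x01

MEM[0x0a,0x0e,0x08,0x18,0x04] = 25 25 ad 7b 01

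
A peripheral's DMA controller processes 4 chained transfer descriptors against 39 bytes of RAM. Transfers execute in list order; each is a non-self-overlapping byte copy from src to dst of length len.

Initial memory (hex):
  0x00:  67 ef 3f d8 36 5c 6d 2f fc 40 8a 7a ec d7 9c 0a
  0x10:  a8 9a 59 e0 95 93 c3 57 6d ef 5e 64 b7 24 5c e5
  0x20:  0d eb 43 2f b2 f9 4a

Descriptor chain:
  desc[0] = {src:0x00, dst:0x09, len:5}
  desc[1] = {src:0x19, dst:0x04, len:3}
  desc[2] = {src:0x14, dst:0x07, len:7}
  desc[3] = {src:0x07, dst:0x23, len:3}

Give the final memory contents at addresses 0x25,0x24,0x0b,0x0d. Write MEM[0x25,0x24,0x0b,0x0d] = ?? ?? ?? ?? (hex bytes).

[0] 0x00->0x09 len=5 : 67 ef 3f d8 36
[1] 0x19->0x04 len=3 : ef 5e 64
[2] 0x14->0x07 len=7 : 95 93 c3 57 6d ef 5e
[3] 0x07->0x23 len=3 : 95 93 c3
query mem[0x25]=0xc3, mem[0x24]=0x93, mem[0x0b]=0x6d, mem[0x0d]=0x5e

MEM[0x25,0x24,0x0b,0x0d] = c3 93 6d 5e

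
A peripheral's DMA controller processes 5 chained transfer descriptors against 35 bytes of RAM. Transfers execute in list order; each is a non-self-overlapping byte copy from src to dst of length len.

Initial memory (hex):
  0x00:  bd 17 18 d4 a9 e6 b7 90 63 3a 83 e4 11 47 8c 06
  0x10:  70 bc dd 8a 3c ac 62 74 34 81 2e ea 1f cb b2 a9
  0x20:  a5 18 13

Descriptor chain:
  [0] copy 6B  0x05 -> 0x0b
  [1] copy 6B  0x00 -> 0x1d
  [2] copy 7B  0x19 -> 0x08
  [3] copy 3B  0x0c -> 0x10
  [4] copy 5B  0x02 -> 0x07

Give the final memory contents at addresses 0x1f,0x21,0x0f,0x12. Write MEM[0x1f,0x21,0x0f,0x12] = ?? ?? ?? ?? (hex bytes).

[0] 0x05->0x0b len=6 : e6 b7 90 63 3a 83
[1] 0x00->0x1d len=6 : bd 17 18 d4 a9 e6
[2] 0x19->0x08 len=7 : 81 2e ea 1f bd 17 18
[3] 0x0c->0x10 len=3 : bd 17 18
[4] 0x02->0x07 len=5 : 18 d4 a9 e6 b7
query mem[0x1f]=0x18, mem[0x21]=0xa9, mem[0x0f]=0x3a, mem[0x12]=0x18

MEM[0x1f,0x21,0x0f,0x12] = 18 a9 3a 18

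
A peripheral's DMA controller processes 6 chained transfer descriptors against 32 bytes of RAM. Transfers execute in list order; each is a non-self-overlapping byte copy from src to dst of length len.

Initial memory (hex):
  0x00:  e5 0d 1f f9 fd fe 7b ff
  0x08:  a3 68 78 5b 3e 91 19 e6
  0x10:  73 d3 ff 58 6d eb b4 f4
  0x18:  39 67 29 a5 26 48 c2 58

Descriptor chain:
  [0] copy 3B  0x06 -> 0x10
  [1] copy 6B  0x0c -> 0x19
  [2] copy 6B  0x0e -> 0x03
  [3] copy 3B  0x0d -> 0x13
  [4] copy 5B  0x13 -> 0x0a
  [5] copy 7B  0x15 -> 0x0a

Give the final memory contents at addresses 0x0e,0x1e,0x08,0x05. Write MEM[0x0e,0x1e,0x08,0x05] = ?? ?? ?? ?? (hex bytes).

MEM[0x0e,0x1e,0x08,0x05] = 3e ff 58 7b

D0: mem[0x10..0x12] <- [7b ff a3]
D1: mem[0x19..0x1e] <- [3e 91 19 e6 7b ff]
D2: mem[0x03..0x08] <- [19 e6 7b ff a3 58]
D3: mem[0x13..0x15] <- [91 19 e6]
D4: mem[0x0a..0x0e] <- [91 19 e6 b4 f4]
D5: mem[0x0a..0x10] <- [e6 b4 f4 39 3e 91 19]
query mem[0x0e]=0x3e, mem[0x1e]=0xff, mem[0x08]=0x58, mem[0x05]=0x7b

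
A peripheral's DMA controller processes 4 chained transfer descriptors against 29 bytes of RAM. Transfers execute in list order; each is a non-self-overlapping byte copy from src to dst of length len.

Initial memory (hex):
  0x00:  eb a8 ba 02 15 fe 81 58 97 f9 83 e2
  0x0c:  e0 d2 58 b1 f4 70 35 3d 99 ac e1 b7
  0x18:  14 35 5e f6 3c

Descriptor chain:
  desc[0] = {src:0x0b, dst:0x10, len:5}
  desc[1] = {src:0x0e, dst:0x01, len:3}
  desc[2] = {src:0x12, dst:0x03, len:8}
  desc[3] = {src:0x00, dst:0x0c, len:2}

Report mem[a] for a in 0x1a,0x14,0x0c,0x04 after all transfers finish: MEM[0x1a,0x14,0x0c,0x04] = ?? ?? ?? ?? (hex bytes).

#0 dst[0x10+5] := {0xe2,0xe0,0xd2,0x58,0xb1}
#1 dst[0x01+3] := {0x58,0xb1,0xe2}
#2 dst[0x03+8] := {0xd2,0x58,0xb1,0xac,0xe1,0xb7,0x14,0x35}
#3 dst[0x0c+2] := {0xeb,0x58}
query mem[0x1a]=0x5e, mem[0x14]=0xb1, mem[0x0c]=0xeb, mem[0x04]=0x58

MEM[0x1a,0x14,0x0c,0x04] = 5e b1 eb 58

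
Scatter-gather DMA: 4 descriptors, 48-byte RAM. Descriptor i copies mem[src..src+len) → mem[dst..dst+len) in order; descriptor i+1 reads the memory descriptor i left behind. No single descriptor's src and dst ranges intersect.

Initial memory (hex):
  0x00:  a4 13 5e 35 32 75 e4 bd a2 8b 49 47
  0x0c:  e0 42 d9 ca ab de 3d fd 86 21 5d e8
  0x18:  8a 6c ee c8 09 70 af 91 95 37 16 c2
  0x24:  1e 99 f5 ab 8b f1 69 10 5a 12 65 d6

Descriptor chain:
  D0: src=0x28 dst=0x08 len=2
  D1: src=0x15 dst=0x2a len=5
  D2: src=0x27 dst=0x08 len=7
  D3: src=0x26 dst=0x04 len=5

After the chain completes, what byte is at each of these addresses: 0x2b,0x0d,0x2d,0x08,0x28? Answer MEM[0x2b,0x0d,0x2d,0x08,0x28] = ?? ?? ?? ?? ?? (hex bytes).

[0] 0x28->0x08 len=2 : 8b f1
[1] 0x15->0x2a len=5 : 21 5d e8 8a 6c
[2] 0x27->0x08 len=7 : ab 8b f1 21 5d e8 8a
[3] 0x26->0x04 len=5 : f5 ab 8b f1 21
query mem[0x2b]=0x5d, mem[0x0d]=0xe8, mem[0x2d]=0x8a, mem[0x08]=0x21, mem[0x28]=0x8b

MEM[0x2b,0x0d,0x2d,0x08,0x28] = 5d e8 8a 21 8b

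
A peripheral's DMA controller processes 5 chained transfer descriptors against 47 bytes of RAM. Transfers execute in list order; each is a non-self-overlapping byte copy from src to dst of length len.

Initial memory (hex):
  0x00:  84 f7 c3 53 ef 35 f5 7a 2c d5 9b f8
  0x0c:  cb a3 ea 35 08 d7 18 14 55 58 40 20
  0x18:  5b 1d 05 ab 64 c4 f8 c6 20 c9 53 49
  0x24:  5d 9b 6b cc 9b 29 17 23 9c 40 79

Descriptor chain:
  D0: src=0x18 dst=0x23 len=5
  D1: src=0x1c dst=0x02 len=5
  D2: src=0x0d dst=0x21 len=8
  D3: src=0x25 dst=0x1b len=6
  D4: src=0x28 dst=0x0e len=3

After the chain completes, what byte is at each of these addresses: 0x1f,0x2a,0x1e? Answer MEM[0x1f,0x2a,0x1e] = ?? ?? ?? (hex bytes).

[0] 0x18->0x23 len=5 : 5b 1d 05 ab 64
[1] 0x1c->0x02 len=5 : 64 c4 f8 c6 20
[2] 0x0d->0x21 len=8 : a3 ea 35 08 d7 18 14 55
[3] 0x25->0x1b len=6 : d7 18 14 55 29 17
[4] 0x28->0x0e len=3 : 55 29 17
query mem[0x1f]=0x29, mem[0x2a]=0x17, mem[0x1e]=0x55

MEM[0x1f,0x2a,0x1e] = 29 17 55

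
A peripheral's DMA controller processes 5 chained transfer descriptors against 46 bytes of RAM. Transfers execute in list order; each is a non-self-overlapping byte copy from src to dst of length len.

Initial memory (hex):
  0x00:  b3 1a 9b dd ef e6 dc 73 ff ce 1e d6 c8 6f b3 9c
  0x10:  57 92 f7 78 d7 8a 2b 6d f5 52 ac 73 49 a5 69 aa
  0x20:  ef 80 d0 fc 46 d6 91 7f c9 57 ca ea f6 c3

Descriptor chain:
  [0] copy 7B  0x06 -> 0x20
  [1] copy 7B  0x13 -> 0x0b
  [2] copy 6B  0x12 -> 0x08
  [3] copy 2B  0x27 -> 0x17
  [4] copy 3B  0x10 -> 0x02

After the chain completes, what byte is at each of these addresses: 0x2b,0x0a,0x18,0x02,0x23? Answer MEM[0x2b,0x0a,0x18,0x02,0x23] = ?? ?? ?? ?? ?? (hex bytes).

  after D0: wrote 7B at 0x20 = dc73ffce1ed6c8
  after D1: wrote 7B at 0x0b = 78d78a2b6df552
  after D2: wrote 6B at 0x08 = f778d78a2b6d
  after D3: wrote 2B at 0x17 = 7fc9
  after D4: wrote 3B at 0x02 = f552f7
query mem[0x2b]=0xea, mem[0x0a]=0xd7, mem[0x18]=0xc9, mem[0x02]=0xf5, mem[0x23]=0xce

MEM[0x2b,0x0a,0x18,0x02,0x23] = ea d7 c9 f5 ce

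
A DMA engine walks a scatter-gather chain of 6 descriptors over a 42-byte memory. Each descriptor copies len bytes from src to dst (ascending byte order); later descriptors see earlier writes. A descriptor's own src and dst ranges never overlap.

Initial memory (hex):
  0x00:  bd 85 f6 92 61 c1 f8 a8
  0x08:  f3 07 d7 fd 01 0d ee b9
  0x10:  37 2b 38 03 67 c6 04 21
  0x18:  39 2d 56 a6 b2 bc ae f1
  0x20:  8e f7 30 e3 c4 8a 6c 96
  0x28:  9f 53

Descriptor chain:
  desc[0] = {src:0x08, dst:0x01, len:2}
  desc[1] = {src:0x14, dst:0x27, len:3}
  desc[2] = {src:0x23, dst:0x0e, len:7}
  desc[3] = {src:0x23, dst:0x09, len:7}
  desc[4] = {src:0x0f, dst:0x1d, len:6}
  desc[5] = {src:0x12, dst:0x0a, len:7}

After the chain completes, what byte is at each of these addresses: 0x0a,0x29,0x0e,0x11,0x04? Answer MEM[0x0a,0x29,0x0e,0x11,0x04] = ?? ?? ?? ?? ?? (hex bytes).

MEM[0x0a,0x29,0x0e,0x11,0x04] = 67 04 04 6c 61

#0 dst[0x01+2] := {0xf3,0x07}
#1 dst[0x27+3] := {0x67,0xc6,0x04}
#2 dst[0x0e+7] := {0xe3,0xc4,0x8a,0x6c,0x67,0xc6,0x04}
#3 dst[0x09+7] := {0xe3,0xc4,0x8a,0x6c,0x67,0xc6,0x04}
#4 dst[0x1d+6] := {0x04,0x8a,0x6c,0x67,0xc6,0x04}
#5 dst[0x0a+7] := {0x67,0xc6,0x04,0xc6,0x04,0x21,0x39}
query mem[0x0a]=0x67, mem[0x29]=0x04, mem[0x0e]=0x04, mem[0x11]=0x6c, mem[0x04]=0x61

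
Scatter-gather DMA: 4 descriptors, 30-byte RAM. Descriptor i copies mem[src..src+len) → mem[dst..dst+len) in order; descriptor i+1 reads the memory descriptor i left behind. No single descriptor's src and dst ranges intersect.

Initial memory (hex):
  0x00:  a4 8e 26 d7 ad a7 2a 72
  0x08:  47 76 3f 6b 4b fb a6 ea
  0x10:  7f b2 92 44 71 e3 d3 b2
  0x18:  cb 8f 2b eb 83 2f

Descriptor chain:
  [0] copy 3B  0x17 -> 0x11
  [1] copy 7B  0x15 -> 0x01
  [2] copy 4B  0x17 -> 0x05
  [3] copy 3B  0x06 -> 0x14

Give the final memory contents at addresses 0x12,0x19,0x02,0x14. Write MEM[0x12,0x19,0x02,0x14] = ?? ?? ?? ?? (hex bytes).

MEM[0x12,0x19,0x02,0x14] = cb 8f d3 cb

[0] 0x17->0x11 len=3 : b2 cb 8f
[1] 0x15->0x01 len=7 : e3 d3 b2 cb 8f 2b eb
[2] 0x17->0x05 len=4 : b2 cb 8f 2b
[3] 0x06->0x14 len=3 : cb 8f 2b
query mem[0x12]=0xcb, mem[0x19]=0x8f, mem[0x02]=0xd3, mem[0x14]=0xcb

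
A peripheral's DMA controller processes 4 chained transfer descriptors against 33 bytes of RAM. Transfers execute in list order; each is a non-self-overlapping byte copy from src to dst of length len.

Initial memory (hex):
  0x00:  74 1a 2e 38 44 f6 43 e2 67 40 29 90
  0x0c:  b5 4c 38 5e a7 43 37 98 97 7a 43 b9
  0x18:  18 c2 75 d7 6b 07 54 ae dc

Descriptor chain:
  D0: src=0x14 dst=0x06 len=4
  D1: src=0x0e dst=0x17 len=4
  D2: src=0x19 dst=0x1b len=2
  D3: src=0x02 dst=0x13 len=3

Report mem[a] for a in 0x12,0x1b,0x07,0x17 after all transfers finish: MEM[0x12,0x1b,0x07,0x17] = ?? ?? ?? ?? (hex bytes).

D0: mem[0x06..0x09] <- [97 7a 43 b9]
D1: mem[0x17..0x1a] <- [38 5e a7 43]
D2: mem[0x1b..0x1c] <- [a7 43]
D3: mem[0x13..0x15] <- [2e 38 44]
query mem[0x12]=0x37, mem[0x1b]=0xa7, mem[0x07]=0x7a, mem[0x17]=0x38

MEM[0x12,0x1b,0x07,0x17] = 37 a7 7a 38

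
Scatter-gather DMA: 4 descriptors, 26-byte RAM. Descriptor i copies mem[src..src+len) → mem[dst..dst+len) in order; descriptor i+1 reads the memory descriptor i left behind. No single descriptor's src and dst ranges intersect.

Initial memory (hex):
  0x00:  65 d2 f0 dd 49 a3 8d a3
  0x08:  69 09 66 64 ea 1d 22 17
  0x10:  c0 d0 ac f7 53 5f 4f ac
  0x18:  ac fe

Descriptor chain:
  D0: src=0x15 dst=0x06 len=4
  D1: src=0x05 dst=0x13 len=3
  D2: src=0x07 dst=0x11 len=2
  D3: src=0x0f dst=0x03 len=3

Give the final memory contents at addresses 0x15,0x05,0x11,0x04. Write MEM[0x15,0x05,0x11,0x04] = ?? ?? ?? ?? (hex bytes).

  after D0: wrote 4B at 0x06 = 5f4facac
  after D1: wrote 3B at 0x13 = a35f4f
  after D2: wrote 2B at 0x11 = 4fac
  after D3: wrote 3B at 0x03 = 17c04f
query mem[0x15]=0x4f, mem[0x05]=0x4f, mem[0x11]=0x4f, mem[0x04]=0xc0

MEM[0x15,0x05,0x11,0x04] = 4f 4f 4f c0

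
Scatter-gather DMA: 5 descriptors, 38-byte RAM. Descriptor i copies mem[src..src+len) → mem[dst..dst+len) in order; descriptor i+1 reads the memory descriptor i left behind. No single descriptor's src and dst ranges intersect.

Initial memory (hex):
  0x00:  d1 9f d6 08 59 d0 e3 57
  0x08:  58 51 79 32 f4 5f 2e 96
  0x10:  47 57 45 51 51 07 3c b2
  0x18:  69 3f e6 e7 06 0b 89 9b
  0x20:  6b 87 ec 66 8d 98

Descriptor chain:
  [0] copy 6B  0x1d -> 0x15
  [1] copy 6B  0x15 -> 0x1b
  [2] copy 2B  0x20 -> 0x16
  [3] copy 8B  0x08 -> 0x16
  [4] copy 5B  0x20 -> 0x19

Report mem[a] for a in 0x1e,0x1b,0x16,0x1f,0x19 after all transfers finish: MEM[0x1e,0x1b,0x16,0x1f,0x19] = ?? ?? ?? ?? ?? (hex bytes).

MEM[0x1e,0x1b,0x16,0x1f,0x19] = 6b ec 58 87 ec

D0: mem[0x15..0x1a] <- [0b 89 9b 6b 87 ec]
D1: mem[0x1b..0x20] <- [0b 89 9b 6b 87 ec]
D2: mem[0x16..0x17] <- [ec 87]
D3: mem[0x16..0x1d] <- [58 51 79 32 f4 5f 2e 96]
D4: mem[0x19..0x1d] <- [ec 87 ec 66 8d]
query mem[0x1e]=0x6b, mem[0x1b]=0xec, mem[0x16]=0x58, mem[0x1f]=0x87, mem[0x19]=0xec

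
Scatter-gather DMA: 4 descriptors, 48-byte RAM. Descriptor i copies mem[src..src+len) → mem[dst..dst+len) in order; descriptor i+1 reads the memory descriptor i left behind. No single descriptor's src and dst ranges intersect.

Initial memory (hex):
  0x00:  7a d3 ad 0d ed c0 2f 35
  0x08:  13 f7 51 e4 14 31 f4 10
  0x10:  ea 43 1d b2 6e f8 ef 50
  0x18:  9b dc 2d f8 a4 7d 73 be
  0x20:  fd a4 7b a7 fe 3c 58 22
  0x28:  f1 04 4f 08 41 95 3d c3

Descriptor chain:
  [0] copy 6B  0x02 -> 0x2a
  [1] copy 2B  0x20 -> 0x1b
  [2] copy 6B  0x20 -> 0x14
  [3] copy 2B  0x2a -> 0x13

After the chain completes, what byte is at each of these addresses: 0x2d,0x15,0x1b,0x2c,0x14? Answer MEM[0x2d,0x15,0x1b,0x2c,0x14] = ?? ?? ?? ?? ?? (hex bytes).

MEM[0x2d,0x15,0x1b,0x2c,0x14] = c0 a4 fd ed 0d

  after D0: wrote 6B at 0x2a = ad0dedc02f35
  after D1: wrote 2B at 0x1b = fda4
  after D2: wrote 6B at 0x14 = fda47ba7fe3c
  after D3: wrote 2B at 0x13 = ad0d
query mem[0x2d]=0xc0, mem[0x15]=0xa4, mem[0x1b]=0xfd, mem[0x2c]=0xed, mem[0x14]=0x0d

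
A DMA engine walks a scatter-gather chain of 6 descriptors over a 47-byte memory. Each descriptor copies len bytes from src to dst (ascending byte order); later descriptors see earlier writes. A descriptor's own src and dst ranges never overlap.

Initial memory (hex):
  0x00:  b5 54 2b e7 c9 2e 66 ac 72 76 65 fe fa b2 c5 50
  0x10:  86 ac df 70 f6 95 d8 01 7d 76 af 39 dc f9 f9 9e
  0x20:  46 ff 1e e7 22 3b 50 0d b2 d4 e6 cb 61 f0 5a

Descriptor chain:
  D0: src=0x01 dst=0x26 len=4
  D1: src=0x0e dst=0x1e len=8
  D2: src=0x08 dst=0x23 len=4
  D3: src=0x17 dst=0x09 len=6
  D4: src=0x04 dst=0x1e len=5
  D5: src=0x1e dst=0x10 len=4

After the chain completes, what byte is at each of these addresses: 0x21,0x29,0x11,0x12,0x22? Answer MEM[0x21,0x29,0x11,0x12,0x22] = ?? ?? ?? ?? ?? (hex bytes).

  after D0: wrote 4B at 0x26 = 542be7c9
  after D1: wrote 8B at 0x1e = c55086acdf70f695
  after D2: wrote 4B at 0x23 = 727665fe
  after D3: wrote 6B at 0x09 = 017d76af39dc
  after D4: wrote 5B at 0x1e = c92e66ac72
  after D5: wrote 4B at 0x10 = c92e66ac
query mem[0x21]=0xac, mem[0x29]=0xc9, mem[0x11]=0x2e, mem[0x12]=0x66, mem[0x22]=0x72

MEM[0x21,0x29,0x11,0x12,0x22] = ac c9 2e 66 72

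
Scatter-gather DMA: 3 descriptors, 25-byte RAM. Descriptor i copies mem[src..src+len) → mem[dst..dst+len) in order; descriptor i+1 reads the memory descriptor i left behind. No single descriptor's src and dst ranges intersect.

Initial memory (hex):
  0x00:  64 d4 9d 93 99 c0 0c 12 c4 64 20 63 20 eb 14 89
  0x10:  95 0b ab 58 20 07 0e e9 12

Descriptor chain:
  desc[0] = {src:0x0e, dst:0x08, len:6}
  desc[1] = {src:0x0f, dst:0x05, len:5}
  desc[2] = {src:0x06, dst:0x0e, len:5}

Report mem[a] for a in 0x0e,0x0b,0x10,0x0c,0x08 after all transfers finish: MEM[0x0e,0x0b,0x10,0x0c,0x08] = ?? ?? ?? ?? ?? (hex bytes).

MEM[0x0e,0x0b,0x10,0x0c,0x08] = 95 0b ab ab ab

[0] 0x0e->0x08 len=6 : 14 89 95 0b ab 58
[1] 0x0f->0x05 len=5 : 89 95 0b ab 58
[2] 0x06->0x0e len=5 : 95 0b ab 58 95
query mem[0x0e]=0x95, mem[0x0b]=0x0b, mem[0x10]=0xab, mem[0x0c]=0xab, mem[0x08]=0xab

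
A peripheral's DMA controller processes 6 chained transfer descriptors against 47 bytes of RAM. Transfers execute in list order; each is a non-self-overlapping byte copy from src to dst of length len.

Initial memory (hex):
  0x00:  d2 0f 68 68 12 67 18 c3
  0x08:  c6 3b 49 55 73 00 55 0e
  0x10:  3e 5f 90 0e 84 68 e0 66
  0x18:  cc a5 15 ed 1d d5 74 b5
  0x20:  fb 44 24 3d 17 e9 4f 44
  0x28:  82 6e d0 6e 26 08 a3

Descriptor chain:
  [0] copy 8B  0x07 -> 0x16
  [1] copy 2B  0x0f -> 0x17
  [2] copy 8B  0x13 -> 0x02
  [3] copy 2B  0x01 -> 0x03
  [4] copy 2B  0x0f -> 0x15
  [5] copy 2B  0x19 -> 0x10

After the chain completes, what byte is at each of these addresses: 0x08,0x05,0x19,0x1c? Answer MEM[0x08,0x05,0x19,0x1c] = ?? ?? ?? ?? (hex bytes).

[0] 0x07->0x16 len=8 : c3 c6 3b 49 55 73 00 55
[1] 0x0f->0x17 len=2 : 0e 3e
[2] 0x13->0x02 len=8 : 0e 84 68 c3 0e 3e 49 55
[3] 0x01->0x03 len=2 : 0f 0e
[4] 0x0f->0x15 len=2 : 0e 3e
[5] 0x19->0x10 len=2 : 49 55
query mem[0x08]=0x49, mem[0x05]=0xc3, mem[0x19]=0x49, mem[0x1c]=0x00

MEM[0x08,0x05,0x19,0x1c] = 49 c3 49 00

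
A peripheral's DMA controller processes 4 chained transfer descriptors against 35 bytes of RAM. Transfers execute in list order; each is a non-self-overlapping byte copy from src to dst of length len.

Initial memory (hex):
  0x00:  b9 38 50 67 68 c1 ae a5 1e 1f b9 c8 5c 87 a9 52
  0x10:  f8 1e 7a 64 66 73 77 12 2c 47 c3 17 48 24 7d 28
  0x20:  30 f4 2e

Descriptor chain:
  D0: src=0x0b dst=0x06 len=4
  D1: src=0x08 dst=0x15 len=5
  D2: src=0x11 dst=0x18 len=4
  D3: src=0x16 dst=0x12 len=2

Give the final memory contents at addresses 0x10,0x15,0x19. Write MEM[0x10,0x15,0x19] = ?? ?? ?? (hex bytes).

MEM[0x10,0x15,0x19] = f8 87 7a

D0: mem[0x06..0x09] <- [c8 5c 87 a9]
D1: mem[0x15..0x19] <- [87 a9 b9 c8 5c]
D2: mem[0x18..0x1b] <- [1e 7a 64 66]
D3: mem[0x12..0x13] <- [a9 b9]
query mem[0x10]=0xf8, mem[0x15]=0x87, mem[0x19]=0x7a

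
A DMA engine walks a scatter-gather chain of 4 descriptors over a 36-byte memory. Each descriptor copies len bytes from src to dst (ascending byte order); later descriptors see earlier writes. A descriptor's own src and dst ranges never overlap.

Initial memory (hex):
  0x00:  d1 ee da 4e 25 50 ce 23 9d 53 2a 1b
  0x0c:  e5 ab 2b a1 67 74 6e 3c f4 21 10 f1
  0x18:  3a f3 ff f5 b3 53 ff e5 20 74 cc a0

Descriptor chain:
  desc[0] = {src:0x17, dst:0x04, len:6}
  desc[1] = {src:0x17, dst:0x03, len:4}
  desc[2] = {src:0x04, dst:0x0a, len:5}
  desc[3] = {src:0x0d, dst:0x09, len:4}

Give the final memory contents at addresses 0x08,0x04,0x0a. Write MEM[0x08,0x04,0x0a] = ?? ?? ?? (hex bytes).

#0 dst[0x04+6] := {0xf1,0x3a,0xf3,0xff,0xf5,0xb3}
#1 dst[0x03+4] := {0xf1,0x3a,0xf3,0xff}
#2 dst[0x0a+5] := {0x3a,0xf3,0xff,0xff,0xf5}
#3 dst[0x09+4] := {0xff,0xf5,0xa1,0x67}
query mem[0x08]=0xf5, mem[0x04]=0x3a, mem[0x0a]=0xf5

MEM[0x08,0x04,0x0a] = f5 3a f5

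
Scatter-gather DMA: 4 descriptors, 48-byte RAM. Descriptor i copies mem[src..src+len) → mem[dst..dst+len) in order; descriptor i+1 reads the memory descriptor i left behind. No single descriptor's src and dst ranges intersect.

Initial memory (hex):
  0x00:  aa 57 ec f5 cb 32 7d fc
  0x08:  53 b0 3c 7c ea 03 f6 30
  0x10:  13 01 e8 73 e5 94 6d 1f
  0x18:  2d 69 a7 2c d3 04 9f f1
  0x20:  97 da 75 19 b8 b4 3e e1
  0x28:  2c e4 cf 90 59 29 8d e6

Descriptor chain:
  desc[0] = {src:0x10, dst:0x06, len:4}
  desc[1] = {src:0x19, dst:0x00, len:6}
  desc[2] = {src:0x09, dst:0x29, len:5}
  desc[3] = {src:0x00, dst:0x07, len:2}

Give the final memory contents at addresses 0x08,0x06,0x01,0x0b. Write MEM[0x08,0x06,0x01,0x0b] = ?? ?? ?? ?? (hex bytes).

MEM[0x08,0x06,0x01,0x0b] = a7 13 a7 7c

#0 dst[0x06+4] := {0x13,0x01,0xe8,0x73}
#1 dst[0x00+6] := {0x69,0xa7,0x2c,0xd3,0x04,0x9f}
#2 dst[0x29+5] := {0x73,0x3c,0x7c,0xea,0x03}
#3 dst[0x07+2] := {0x69,0xa7}
query mem[0x08]=0xa7, mem[0x06]=0x13, mem[0x01]=0xa7, mem[0x0b]=0x7c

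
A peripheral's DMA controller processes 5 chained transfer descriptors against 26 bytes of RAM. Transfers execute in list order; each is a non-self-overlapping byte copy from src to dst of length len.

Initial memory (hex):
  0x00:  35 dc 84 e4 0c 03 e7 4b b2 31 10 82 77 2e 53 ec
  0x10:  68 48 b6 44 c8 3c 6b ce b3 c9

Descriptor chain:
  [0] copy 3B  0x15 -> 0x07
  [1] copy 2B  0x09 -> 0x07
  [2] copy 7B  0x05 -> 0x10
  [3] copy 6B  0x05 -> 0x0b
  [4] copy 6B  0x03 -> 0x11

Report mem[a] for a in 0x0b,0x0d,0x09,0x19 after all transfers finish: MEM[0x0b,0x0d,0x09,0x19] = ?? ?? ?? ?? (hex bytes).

MEM[0x0b,0x0d,0x09,0x19] = 03 ce ce c9

  after D0: wrote 3B at 0x07 = 3c6bce
  after D1: wrote 2B at 0x07 = ce10
  after D2: wrote 7B at 0x10 = 03e7ce10ce1082
  after D3: wrote 6B at 0x0b = 03e7ce10ce10
  after D4: wrote 6B at 0x11 = e40c03e7ce10
query mem[0x0b]=0x03, mem[0x0d]=0xce, mem[0x09]=0xce, mem[0x19]=0xc9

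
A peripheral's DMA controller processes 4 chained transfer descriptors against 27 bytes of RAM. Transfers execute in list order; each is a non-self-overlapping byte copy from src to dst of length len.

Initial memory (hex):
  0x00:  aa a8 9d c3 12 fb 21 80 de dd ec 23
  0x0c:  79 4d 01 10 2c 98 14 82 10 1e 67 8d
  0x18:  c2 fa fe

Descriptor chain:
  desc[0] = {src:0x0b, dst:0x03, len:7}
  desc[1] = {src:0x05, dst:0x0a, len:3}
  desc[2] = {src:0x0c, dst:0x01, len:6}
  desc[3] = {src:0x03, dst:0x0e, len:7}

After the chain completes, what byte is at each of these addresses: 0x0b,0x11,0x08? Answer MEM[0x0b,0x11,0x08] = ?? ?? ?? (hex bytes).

D0: mem[0x03..0x09] <- [23 79 4d 01 10 2c 98]
D1: mem[0x0a..0x0c] <- [4d 01 10]
D2: mem[0x01..0x06] <- [10 4d 01 10 2c 98]
D3: mem[0x0e..0x14] <- [01 10 2c 98 10 2c 98]
query mem[0x0b]=0x01, mem[0x11]=0x98, mem[0x08]=0x2c

MEM[0x0b,0x11,0x08] = 01 98 2c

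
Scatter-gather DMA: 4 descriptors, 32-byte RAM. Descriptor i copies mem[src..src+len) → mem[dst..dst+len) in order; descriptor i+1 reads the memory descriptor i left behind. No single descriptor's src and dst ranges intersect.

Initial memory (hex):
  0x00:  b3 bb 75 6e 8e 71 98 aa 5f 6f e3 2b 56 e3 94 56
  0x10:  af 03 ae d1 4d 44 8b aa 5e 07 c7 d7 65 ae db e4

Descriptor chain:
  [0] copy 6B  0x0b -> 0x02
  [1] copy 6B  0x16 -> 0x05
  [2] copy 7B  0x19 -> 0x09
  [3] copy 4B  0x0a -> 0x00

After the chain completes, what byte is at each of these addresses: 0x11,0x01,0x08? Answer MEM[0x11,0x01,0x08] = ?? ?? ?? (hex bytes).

MEM[0x11,0x01,0x08] = 03 d7 07

#0 dst[0x02+6] := {0x2b,0x56,0xe3,0x94,0x56,0xaf}
#1 dst[0x05+6] := {0x8b,0xaa,0x5e,0x07,0xc7,0xd7}
#2 dst[0x09+7] := {0x07,0xc7,0xd7,0x65,0xae,0xdb,0xe4}
#3 dst[0x00+4] := {0xc7,0xd7,0x65,0xae}
query mem[0x11]=0x03, mem[0x01]=0xd7, mem[0x08]=0x07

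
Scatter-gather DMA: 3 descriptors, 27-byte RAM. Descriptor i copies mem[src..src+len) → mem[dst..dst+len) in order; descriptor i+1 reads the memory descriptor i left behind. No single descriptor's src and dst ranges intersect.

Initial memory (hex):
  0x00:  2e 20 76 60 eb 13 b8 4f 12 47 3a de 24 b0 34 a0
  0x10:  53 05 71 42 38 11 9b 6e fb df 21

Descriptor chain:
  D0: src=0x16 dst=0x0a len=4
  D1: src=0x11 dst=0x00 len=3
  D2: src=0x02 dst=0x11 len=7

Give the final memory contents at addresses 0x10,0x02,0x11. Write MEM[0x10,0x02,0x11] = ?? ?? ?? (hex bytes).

#0 dst[0x0a+4] := {0x9b,0x6e,0xfb,0xdf}
#1 dst[0x00+3] := {0x05,0x71,0x42}
#2 dst[0x11+7] := {0x42,0x60,0xeb,0x13,0xb8,0x4f,0x12}
query mem[0x10]=0x53, mem[0x02]=0x42, mem[0x11]=0x42

MEM[0x10,0x02,0x11] = 53 42 42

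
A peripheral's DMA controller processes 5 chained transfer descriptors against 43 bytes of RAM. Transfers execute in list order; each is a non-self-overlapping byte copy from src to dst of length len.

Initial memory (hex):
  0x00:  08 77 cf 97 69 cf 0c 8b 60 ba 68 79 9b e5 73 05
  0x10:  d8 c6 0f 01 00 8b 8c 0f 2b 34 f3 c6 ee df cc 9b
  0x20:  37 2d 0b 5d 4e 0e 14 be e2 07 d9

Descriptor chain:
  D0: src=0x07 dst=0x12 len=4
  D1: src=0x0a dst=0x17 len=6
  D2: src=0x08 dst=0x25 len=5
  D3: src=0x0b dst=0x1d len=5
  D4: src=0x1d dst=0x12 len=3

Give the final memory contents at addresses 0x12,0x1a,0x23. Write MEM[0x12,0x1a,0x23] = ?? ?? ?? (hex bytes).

[0] 0x07->0x12 len=4 : 8b 60 ba 68
[1] 0x0a->0x17 len=6 : 68 79 9b e5 73 05
[2] 0x08->0x25 len=5 : 60 ba 68 79 9b
[3] 0x0b->0x1d len=5 : 79 9b e5 73 05
[4] 0x1d->0x12 len=3 : 79 9b e5
query mem[0x12]=0x79, mem[0x1a]=0xe5, mem[0x23]=0x5d

MEM[0x12,0x1a,0x23] = 79 e5 5d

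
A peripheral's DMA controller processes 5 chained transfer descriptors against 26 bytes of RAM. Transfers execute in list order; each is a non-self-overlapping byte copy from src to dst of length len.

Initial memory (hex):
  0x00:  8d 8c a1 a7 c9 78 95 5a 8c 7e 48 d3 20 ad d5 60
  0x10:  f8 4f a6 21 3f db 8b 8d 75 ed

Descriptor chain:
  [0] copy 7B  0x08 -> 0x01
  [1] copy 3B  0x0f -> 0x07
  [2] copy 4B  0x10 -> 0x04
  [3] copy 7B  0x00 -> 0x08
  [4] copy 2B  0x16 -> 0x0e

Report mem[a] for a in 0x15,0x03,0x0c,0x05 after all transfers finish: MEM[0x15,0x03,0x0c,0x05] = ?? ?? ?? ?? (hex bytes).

MEM[0x15,0x03,0x0c,0x05] = db 48 f8 4f

#0 dst[0x01+7] := {0x8c,0x7e,0x48,0xd3,0x20,0xad,0xd5}
#1 dst[0x07+3] := {0x60,0xf8,0x4f}
#2 dst[0x04+4] := {0xf8,0x4f,0xa6,0x21}
#3 dst[0x08+7] := {0x8d,0x8c,0x7e,0x48,0xf8,0x4f,0xa6}
#4 dst[0x0e+2] := {0x8b,0x8d}
query mem[0x15]=0xdb, mem[0x03]=0x48, mem[0x0c]=0xf8, mem[0x05]=0x4f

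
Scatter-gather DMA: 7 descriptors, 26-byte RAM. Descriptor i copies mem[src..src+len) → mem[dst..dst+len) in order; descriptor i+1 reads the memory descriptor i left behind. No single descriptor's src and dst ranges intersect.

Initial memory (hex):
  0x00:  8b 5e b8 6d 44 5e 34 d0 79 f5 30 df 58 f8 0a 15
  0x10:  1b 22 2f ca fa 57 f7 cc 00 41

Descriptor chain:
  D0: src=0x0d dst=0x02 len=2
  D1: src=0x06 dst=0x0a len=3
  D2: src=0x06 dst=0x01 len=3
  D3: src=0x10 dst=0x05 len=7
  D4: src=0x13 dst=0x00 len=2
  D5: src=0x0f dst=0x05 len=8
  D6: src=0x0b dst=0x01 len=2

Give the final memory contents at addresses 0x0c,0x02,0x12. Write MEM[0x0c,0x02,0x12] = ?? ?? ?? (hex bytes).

#0 dst[0x02+2] := {0xf8,0x0a}
#1 dst[0x0a+3] := {0x34,0xd0,0x79}
#2 dst[0x01+3] := {0x34,0xd0,0x79}
#3 dst[0x05+7] := {0x1b,0x22,0x2f,0xca,0xfa,0x57,0xf7}
#4 dst[0x00+2] := {0xca,0xfa}
#5 dst[0x05+8] := {0x15,0x1b,0x22,0x2f,0xca,0xfa,0x57,0xf7}
#6 dst[0x01+2] := {0x57,0xf7}
query mem[0x0c]=0xf7, mem[0x02]=0xf7, mem[0x12]=0x2f

MEM[0x0c,0x02,0x12] = f7 f7 2f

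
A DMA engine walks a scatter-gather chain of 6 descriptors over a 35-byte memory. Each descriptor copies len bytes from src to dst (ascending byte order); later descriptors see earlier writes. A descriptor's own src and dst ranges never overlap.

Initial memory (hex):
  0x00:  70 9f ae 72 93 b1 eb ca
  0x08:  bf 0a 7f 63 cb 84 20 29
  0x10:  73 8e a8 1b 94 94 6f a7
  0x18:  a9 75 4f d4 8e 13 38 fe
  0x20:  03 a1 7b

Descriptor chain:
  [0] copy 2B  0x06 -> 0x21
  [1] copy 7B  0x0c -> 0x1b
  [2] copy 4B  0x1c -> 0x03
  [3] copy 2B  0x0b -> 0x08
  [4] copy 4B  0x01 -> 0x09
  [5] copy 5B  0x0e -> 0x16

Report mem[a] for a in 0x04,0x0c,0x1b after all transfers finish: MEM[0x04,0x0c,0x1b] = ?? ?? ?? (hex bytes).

  after D0: wrote 2B at 0x21 = ebca
  after D1: wrote 7B at 0x1b = cb842029738ea8
  after D2: wrote 4B at 0x03 = 84202973
  after D3: wrote 2B at 0x08 = 63cb
  after D4: wrote 4B at 0x09 = 9fae8420
  after D5: wrote 5B at 0x16 = 2029738ea8
query mem[0x04]=0x20, mem[0x0c]=0x20, mem[0x1b]=0xcb

MEM[0x04,0x0c,0x1b] = 20 20 cb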